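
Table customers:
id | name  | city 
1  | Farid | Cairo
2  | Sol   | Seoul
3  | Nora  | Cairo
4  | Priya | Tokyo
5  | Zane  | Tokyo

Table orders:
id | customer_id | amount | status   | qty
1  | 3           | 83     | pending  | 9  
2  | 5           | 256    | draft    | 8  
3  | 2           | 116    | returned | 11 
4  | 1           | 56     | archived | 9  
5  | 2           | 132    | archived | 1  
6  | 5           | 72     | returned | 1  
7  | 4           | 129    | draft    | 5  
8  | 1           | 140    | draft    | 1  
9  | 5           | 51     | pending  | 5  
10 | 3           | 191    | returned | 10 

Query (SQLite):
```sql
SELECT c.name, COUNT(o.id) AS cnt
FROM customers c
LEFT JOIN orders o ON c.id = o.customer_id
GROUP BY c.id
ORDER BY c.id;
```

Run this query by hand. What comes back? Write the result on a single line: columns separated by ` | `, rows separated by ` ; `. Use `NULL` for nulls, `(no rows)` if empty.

LEFT JOIN keeps every customers row; unmatched ones get NULL for orders columns.
Group by customers.id and compute COUNT(o.id). COUNT(col) of an all-NULL group is 0.
  1: ids {4, 8} → COUNT(o.id)=2
  2: ids {3, 5} → COUNT(o.id)=2
  3: ids {1, 10} → COUNT(o.id)=2
  4: ids {7} → COUNT(o.id)=1
  5: ids {2, 6, 9} → COUNT(o.id)=3

Farid | 2 ; Sol | 2 ; Nora | 2 ; Priya | 1 ; Zane | 3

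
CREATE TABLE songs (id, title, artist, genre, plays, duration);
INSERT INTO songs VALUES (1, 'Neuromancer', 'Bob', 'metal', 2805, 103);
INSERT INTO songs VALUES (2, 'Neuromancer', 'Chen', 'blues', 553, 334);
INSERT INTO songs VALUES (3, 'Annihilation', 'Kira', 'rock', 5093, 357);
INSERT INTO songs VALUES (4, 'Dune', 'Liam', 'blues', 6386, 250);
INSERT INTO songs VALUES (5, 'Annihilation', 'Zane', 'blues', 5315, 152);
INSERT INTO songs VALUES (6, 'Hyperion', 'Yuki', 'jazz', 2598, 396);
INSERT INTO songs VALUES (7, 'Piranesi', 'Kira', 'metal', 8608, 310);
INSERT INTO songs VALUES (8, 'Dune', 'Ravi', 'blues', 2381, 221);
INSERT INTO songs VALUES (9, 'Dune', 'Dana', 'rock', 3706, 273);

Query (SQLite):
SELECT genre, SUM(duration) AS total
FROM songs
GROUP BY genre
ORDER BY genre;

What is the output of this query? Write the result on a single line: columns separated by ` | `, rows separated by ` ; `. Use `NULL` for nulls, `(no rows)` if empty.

blues | 957 ; jazz | 396 ; metal | 413 ; rock | 630

Partition songs by genre; compute SUM(duration) within each group.
  blues: ids {2, 4, 5, 8} → SUM(duration)=957
  jazz: ids {6} → SUM(duration)=396
  metal: ids {1, 7} → SUM(duration)=413
  rock: ids {3, 9} → SUM(duration)=630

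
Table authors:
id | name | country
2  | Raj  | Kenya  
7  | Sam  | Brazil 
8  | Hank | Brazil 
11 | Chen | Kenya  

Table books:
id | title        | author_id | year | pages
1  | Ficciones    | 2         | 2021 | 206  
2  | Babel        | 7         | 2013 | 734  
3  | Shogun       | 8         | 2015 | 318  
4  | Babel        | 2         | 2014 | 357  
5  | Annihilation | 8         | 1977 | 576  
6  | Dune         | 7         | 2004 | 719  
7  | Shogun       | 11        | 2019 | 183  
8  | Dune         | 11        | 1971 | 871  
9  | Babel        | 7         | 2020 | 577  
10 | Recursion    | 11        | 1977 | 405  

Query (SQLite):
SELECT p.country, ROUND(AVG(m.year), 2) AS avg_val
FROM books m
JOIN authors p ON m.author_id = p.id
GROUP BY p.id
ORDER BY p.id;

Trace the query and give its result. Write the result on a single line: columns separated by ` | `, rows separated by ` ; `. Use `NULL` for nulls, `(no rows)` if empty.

Kenya | 2017.5 ; Brazil | 2012.33 ; Brazil | 1996 ; Kenya | 1989

Join each books row to its authors via author_id.
Group joined rows by authors.id; compute ROUND(AVG(m.year), 2) per group.
  2: ids {1, 4} → ROUND(AVG(m.year), 2)=2017.5
  7: ids {2, 6, 9} → ROUND(AVG(m.year), 2)=2012.33
  8: ids {3, 5} → ROUND(AVG(m.year), 2)=1996
  11: ids {7, 8, 10} → ROUND(AVG(m.year), 2)=1989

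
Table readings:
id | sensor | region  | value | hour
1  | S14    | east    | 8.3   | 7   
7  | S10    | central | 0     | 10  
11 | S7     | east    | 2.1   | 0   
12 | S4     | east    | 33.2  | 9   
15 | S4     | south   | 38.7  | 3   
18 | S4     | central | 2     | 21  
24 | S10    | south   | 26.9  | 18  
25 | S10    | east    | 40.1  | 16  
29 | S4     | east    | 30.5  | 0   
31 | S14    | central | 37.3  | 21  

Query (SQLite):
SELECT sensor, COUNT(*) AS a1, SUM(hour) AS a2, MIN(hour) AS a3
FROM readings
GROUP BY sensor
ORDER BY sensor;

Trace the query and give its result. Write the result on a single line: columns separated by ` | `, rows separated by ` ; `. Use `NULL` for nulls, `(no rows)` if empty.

Group readings by sensor.
Per group compute: COUNT(*), SUM(hour), MIN(hour).
  S10: ids {7, 24, 25} → COUNT(*)=3, SUM(hour)=44, MIN(hour)=10
  S14: ids {1, 31} → COUNT(*)=2, SUM(hour)=28, MIN(hour)=7
  S4: ids {12, 15, 18, 29} → COUNT(*)=4, SUM(hour)=33, MIN(hour)=0
  S7: ids {11} → COUNT(*)=1, SUM(hour)=0, MIN(hour)=0

S10 | 3 | 44 | 10 ; S14 | 2 | 28 | 7 ; S4 | 4 | 33 | 0 ; S7 | 1 | 0 | 0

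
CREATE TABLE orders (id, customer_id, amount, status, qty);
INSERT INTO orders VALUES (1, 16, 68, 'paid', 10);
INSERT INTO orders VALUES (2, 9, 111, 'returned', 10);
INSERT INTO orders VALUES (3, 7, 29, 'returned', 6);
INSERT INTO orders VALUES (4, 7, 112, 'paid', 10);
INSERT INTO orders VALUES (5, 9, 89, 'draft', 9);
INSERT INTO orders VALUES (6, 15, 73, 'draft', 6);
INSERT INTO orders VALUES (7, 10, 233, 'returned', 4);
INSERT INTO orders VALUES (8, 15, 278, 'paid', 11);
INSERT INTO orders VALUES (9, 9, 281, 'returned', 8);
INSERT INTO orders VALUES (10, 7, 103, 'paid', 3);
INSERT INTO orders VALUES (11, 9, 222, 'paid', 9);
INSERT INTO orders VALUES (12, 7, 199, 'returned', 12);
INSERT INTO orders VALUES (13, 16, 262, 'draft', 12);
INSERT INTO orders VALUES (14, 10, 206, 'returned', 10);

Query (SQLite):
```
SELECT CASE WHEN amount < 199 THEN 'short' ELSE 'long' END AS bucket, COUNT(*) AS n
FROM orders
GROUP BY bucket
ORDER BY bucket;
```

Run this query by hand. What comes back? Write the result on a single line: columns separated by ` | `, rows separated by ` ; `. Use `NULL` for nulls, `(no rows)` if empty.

long | 7 ; short | 7

Bucket rows by amount < 199 → 'short' else 'long'; count each bucket.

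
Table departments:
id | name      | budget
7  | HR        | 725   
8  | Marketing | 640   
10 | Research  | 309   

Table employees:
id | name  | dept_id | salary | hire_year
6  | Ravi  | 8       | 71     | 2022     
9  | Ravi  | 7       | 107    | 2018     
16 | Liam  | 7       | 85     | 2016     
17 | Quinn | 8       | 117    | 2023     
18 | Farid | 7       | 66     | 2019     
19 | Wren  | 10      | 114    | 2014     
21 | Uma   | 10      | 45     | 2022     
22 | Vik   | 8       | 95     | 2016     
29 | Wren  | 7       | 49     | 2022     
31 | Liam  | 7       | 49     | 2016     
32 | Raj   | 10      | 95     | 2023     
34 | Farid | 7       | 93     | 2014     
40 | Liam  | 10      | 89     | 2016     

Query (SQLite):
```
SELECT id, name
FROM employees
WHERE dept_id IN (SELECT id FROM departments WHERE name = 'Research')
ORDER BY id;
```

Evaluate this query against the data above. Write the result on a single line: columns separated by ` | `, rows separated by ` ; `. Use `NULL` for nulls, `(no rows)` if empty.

19 | Wren ; 21 | Uma ; 32 | Raj ; 40 | Liam

Inner query: departments.id where name = 'Research'.
Outer: keep employees rows whose dept_id is in that set.
Inner query → {10}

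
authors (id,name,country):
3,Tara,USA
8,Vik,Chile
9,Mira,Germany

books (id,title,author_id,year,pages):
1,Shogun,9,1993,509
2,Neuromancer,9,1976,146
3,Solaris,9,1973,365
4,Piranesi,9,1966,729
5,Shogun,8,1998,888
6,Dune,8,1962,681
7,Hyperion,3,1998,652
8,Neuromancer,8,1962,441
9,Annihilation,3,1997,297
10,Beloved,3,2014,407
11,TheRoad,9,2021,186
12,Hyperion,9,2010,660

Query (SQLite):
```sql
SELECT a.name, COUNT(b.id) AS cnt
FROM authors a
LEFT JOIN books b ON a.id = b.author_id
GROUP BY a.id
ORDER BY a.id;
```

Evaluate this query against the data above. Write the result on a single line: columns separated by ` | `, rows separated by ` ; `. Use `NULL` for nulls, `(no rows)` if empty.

Tara | 3 ; Vik | 3 ; Mira | 6

LEFT JOIN keeps every authors row; unmatched ones get NULL for books columns.
Group by authors.id and compute COUNT(b.id). COUNT(col) of an all-NULL group is 0.
  3: ids {7, 9, 10} → COUNT(b.id)=3
  8: ids {5, 6, 8} → COUNT(b.id)=3
  9: ids {1, 2, 3, 4, 11, 12} → COUNT(b.id)=6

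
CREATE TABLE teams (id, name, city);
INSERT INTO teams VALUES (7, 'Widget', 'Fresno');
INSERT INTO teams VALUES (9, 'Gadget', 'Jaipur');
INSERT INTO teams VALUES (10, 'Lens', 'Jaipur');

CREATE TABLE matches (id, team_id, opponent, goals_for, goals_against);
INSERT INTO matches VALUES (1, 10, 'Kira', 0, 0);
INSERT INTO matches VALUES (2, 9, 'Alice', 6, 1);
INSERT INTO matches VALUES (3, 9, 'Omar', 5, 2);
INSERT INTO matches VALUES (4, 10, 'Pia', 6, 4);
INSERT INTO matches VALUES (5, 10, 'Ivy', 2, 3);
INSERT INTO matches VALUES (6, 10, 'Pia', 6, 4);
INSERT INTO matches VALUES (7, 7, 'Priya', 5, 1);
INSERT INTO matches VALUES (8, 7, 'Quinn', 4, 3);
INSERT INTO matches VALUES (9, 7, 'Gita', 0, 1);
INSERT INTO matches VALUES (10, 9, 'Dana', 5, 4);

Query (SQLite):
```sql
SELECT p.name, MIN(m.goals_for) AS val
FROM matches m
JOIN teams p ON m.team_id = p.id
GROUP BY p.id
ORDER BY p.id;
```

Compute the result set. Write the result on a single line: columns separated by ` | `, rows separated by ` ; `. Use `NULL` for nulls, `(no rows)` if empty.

Join each matches row to its teams via team_id.
Group joined rows by teams.id; compute MIN(m.goals_for) per group.
  7: ids {7, 8, 9} → MIN(m.goals_for)=0
  9: ids {2, 3, 10} → MIN(m.goals_for)=5
  10: ids {1, 4, 5, 6} → MIN(m.goals_for)=0

Widget | 0 ; Gadget | 5 ; Lens | 0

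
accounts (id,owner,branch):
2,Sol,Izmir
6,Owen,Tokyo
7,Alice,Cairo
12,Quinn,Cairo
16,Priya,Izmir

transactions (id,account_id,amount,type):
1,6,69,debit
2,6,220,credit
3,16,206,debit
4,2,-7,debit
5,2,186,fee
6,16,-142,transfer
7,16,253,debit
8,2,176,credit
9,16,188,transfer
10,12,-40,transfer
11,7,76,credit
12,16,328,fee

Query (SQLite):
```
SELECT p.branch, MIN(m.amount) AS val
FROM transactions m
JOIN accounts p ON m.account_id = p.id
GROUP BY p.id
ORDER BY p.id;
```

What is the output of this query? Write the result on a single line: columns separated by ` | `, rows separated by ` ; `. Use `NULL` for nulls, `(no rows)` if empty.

Izmir | -7 ; Tokyo | 69 ; Cairo | 76 ; Cairo | -40 ; Izmir | -142

Join each transactions row to its accounts via account_id.
Group joined rows by accounts.id; compute MIN(m.amount) per group.
  2: ids {4, 5, 8} → MIN(m.amount)=-7
  6: ids {1, 2} → MIN(m.amount)=69
  7: ids {11} → MIN(m.amount)=76
  12: ids {10} → MIN(m.amount)=-40
  16: ids {3, 6, 7, 9, 12} → MIN(m.amount)=-142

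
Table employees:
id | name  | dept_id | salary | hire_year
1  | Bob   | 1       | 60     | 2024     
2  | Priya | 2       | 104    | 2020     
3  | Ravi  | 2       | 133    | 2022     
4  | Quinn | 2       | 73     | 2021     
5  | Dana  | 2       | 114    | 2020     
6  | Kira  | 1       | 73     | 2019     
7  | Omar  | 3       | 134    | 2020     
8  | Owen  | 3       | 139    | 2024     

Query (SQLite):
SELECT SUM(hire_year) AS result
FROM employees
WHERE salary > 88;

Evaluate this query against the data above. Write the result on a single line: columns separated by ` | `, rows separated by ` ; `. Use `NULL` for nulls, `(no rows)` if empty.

Rows where salary > 88 → hire_year values: [2020, 2022, 2020, 2020, 2024].
SUM of non-NULL values = 10106.

10106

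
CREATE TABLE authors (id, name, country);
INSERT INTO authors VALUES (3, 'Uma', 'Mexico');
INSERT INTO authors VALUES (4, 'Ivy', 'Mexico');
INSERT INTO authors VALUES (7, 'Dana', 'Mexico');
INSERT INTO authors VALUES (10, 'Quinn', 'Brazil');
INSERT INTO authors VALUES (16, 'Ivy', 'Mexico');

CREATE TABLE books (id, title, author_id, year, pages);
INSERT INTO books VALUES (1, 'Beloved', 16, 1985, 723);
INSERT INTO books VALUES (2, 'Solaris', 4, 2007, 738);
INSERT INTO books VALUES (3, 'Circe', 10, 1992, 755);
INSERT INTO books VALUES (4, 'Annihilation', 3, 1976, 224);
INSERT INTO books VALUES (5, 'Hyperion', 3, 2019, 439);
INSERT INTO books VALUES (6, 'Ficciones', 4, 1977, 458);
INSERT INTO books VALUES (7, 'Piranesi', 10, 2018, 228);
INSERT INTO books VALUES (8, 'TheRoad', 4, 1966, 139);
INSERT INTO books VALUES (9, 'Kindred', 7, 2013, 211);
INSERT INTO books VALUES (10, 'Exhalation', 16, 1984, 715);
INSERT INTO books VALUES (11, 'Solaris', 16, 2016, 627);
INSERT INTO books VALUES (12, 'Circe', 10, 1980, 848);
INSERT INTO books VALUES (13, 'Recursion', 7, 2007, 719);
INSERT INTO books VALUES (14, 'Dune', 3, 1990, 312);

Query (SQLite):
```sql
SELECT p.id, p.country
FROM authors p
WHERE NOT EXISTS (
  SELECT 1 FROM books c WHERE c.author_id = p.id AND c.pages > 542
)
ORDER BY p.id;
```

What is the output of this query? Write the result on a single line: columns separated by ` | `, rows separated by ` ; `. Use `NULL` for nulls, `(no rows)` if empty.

3 | Mexico

For each authors row, check whether any books with matching author_id has pages > 542.
Keep rows where that is false.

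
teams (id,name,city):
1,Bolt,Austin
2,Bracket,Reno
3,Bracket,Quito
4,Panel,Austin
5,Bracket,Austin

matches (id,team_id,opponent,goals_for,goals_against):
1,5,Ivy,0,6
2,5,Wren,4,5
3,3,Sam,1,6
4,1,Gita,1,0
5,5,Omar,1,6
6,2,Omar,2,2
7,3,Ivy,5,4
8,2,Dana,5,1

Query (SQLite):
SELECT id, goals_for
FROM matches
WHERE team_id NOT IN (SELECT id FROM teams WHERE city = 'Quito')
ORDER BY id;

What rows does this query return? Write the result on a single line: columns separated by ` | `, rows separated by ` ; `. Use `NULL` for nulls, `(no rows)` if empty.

1 | 0 ; 2 | 4 ; 4 | 1 ; 5 | 1 ; 6 | 2 ; 8 | 5

Inner query: teams.id where city = 'Quito'.
Outer: keep matches rows whose team_id is not in that set.
Inner query → {3}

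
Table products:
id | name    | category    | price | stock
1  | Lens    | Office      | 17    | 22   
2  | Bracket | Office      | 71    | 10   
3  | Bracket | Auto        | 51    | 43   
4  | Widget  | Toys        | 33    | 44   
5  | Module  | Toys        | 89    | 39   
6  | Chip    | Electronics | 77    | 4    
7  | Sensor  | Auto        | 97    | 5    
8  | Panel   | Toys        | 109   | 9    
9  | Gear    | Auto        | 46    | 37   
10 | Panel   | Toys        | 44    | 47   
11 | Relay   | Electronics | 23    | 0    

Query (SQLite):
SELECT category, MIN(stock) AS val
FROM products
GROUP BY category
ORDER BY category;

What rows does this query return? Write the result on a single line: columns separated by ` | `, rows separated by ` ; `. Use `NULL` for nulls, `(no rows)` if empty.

Auto | 5 ; Electronics | 0 ; Office | 10 ; Toys | 9

Partition products by category; compute MIN(stock) within each group.
  Auto: ids {3, 7, 9} → MIN(stock)=5
  Electronics: ids {6, 11} → MIN(stock)=0
  Office: ids {1, 2} → MIN(stock)=10
  Toys: ids {4, 5, 8, 10} → MIN(stock)=9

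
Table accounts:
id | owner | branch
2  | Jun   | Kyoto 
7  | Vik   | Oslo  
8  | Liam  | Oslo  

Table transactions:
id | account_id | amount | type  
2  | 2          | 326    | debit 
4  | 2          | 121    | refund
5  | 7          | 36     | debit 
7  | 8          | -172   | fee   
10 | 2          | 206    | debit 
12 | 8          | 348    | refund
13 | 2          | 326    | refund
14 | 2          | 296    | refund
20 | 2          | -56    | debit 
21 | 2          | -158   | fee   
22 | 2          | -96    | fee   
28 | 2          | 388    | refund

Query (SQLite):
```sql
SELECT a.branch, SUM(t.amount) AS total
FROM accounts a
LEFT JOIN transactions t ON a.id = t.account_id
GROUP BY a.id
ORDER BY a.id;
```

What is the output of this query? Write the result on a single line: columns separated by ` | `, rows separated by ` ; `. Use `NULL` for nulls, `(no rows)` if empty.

LEFT JOIN keeps every accounts row; unmatched ones get NULL for transactions columns.
Group by accounts.id and compute SUM(t.amount). SUM over an all-NULL group is NULL.
  2: ids {2, 4, 10, 13, 14, 20, 21, 22, 28} → SUM(t.amount)=1353
  7: ids {5} → SUM(t.amount)=36
  8: ids {7, 12} → SUM(t.amount)=176

Kyoto | 1353 ; Oslo | 36 ; Oslo | 176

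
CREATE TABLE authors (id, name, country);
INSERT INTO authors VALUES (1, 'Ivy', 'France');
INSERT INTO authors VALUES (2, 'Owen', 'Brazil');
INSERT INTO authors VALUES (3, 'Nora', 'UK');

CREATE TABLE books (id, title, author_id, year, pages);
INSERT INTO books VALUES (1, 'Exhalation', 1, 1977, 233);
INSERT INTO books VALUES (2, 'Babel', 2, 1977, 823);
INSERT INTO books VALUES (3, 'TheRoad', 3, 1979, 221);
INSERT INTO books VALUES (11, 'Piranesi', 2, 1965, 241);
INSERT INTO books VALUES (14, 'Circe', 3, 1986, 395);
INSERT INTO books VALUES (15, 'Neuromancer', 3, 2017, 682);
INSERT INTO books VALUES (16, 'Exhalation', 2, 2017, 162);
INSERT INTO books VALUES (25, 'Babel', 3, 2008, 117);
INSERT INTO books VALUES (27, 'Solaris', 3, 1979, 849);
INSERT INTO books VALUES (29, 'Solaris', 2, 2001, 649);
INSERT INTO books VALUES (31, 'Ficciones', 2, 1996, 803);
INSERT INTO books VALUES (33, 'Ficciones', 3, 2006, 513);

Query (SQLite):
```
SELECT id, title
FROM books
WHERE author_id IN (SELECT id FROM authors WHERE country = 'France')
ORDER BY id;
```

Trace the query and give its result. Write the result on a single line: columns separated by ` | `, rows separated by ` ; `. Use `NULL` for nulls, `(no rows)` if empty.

1 | Exhalation

Inner query: authors.id where country = 'France'.
Outer: keep books rows whose author_id is in that set.
Inner query → {1}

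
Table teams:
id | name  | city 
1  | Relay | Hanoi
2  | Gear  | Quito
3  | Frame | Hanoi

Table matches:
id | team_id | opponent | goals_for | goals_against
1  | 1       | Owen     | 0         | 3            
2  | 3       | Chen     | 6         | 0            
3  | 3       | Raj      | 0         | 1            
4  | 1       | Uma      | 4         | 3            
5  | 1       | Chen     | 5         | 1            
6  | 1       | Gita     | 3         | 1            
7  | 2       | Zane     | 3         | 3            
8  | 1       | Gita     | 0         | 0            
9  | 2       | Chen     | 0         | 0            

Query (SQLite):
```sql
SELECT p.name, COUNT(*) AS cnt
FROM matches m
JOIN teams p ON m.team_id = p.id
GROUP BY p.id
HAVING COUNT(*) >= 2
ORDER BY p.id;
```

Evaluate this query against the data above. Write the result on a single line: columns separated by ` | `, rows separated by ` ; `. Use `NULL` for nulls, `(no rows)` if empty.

Join each matches row to its teams via team_id.
Group joined rows by teams.id; compute COUNT(*) per group.
HAVING: keep groups with count ≥ 2.
  1: ids {1, 4, 5, 6, 8} → COUNT(*)=5
  2: ids {7, 9} → COUNT(*)=2
  3: ids {2, 3} → COUNT(*)=2

Relay | 5 ; Gear | 2 ; Frame | 2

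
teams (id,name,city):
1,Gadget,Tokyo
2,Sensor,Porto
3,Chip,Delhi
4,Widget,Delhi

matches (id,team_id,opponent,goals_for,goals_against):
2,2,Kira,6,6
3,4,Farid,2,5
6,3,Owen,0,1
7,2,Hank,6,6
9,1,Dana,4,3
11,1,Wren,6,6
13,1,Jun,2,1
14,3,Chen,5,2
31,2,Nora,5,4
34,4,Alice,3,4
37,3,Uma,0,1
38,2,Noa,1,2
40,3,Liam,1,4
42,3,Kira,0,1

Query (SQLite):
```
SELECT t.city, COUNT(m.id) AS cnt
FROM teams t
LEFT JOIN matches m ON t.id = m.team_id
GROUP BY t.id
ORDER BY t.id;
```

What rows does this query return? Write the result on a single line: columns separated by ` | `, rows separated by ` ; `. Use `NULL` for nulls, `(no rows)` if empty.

Tokyo | 3 ; Porto | 4 ; Delhi | 5 ; Delhi | 2

LEFT JOIN keeps every teams row; unmatched ones get NULL for matches columns.
Group by teams.id and compute COUNT(m.id). COUNT(col) of an all-NULL group is 0.
  1: ids {9, 11, 13} → COUNT(m.id)=3
  2: ids {2, 7, 31, 38} → COUNT(m.id)=4
  3: ids {6, 14, 37, 40, 42} → COUNT(m.id)=5
  4: ids {3, 34} → COUNT(m.id)=2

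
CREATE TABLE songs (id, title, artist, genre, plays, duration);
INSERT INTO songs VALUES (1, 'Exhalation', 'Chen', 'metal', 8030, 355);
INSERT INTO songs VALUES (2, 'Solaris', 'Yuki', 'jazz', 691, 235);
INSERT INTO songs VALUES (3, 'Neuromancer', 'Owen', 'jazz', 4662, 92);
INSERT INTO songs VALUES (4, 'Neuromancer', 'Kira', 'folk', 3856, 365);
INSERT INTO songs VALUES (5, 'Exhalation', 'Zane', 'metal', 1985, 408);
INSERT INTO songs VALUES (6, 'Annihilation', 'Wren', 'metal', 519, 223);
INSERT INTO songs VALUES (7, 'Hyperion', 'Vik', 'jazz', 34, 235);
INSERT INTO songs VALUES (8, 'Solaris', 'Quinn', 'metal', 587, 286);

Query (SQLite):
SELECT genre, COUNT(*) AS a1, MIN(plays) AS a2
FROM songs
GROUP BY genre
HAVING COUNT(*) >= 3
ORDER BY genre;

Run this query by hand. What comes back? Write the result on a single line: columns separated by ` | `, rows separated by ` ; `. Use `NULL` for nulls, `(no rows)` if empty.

Group songs by genre.
Per group compute: COUNT(*), MIN(plays).
HAVING: drop groups with fewer than 3 rows.
  folk: ids {4} → COUNT(*)=1, MIN(plays)=3856
  jazz: ids {2, 3, 7} → COUNT(*)=3, MIN(plays)=34
  metal: ids {1, 5, 6, 8} → COUNT(*)=4, MIN(plays)=519

jazz | 3 | 34 ; metal | 4 | 519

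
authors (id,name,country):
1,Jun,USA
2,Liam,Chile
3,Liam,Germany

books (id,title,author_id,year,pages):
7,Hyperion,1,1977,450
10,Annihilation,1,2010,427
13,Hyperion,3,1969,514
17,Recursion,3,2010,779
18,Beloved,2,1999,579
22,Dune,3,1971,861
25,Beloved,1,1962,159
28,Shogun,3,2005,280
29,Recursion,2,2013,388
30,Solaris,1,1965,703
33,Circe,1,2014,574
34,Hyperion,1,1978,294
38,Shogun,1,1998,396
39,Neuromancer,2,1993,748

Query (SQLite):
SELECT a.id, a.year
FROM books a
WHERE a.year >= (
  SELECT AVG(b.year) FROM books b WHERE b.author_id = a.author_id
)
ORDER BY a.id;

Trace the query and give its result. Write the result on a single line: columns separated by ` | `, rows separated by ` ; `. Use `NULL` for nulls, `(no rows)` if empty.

10 | 2010 ; 17 | 2010 ; 28 | 2005 ; 29 | 2013 ; 33 | 2014 ; 38 | 1998

For each books row a, compute AVG(year) over rows sharing a.author_id.
Keep row a if a.year >= that per-group AVG.
  author_id=1: AVG(year) = 1986.285714
  author_id=2: AVG(year) = 2001.666667
  author_id=3: AVG(year) = 1988.75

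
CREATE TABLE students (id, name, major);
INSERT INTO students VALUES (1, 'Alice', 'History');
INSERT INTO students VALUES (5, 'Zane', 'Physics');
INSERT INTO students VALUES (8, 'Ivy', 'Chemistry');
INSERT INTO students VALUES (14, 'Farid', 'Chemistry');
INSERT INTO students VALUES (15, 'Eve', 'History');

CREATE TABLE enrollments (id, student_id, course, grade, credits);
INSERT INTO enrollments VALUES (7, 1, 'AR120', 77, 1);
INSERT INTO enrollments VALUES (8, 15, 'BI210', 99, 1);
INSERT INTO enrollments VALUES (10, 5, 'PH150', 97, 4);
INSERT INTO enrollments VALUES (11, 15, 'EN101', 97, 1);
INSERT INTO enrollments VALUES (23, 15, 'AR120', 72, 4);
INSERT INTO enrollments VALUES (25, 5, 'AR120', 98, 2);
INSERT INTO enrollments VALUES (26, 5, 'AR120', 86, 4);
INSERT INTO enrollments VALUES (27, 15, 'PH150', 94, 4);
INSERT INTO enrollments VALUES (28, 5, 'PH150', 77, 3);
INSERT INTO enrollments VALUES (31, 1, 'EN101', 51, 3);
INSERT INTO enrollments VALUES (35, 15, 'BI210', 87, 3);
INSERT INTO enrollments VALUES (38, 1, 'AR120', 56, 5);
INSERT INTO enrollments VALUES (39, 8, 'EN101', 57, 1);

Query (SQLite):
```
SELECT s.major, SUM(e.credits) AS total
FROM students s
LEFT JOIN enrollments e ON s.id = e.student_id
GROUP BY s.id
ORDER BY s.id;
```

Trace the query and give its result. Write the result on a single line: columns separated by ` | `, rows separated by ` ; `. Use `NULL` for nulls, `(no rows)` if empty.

History | 9 ; Physics | 13 ; Chemistry | 1 ; Chemistry | NULL ; History | 13

LEFT JOIN keeps every students row; unmatched ones get NULL for enrollments columns.
Group by students.id and compute SUM(e.credits). SUM over an all-NULL group is NULL.
  1: ids {7, 31, 38} → SUM(e.credits)=9
  5: ids {10, 25, 26, 28} → SUM(e.credits)=13
  8: ids {39} → SUM(e.credits)=1
  14: ids {—} → SUM(e.credits)=NULL
  15: ids {8, 11, 23, 27, 35} → SUM(e.credits)=13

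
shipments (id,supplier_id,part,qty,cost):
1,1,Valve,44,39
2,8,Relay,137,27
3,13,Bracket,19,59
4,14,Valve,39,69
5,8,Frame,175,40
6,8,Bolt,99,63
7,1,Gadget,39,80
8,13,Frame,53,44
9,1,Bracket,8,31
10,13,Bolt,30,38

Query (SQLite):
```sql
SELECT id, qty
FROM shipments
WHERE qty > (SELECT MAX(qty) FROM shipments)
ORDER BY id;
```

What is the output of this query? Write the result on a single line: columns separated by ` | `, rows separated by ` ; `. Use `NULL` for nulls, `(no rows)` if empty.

(no rows)

Scalar subquery: MAX(qty) over all shipments rows = 175.
Keep rows where qty > that value.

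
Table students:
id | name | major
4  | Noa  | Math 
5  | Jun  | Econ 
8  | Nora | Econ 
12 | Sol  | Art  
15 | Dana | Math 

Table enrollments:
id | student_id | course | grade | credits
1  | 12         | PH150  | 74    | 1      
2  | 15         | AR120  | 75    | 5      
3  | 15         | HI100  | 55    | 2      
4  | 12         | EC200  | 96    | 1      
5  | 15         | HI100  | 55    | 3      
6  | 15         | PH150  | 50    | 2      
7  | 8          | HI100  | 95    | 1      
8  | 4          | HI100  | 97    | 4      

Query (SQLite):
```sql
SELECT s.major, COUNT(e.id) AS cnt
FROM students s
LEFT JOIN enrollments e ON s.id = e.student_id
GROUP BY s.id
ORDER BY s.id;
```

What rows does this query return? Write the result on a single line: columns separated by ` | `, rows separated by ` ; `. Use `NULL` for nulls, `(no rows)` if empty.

Math | 1 ; Econ | 0 ; Econ | 1 ; Art | 2 ; Math | 4

LEFT JOIN keeps every students row; unmatched ones get NULL for enrollments columns.
Group by students.id and compute COUNT(e.id). COUNT(col) of an all-NULL group is 0.
  4: ids {8} → COUNT(e.id)=1
  5: ids {—} → COUNT(e.id)=0
  8: ids {7} → COUNT(e.id)=1
  12: ids {1, 4} → COUNT(e.id)=2
  15: ids {2, 3, 5, 6} → COUNT(e.id)=4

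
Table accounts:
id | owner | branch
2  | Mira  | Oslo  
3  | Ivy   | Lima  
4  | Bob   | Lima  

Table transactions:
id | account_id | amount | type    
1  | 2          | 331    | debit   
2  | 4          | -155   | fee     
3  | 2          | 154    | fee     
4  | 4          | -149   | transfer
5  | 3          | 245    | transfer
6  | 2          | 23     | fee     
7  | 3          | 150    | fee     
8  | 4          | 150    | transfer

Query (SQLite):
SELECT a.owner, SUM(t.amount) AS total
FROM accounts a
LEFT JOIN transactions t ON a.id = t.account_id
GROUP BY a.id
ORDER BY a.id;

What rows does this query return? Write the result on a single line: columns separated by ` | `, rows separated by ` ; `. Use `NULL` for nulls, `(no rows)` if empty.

Mira | 508 ; Ivy | 395 ; Bob | -154

LEFT JOIN keeps every accounts row; unmatched ones get NULL for transactions columns.
Group by accounts.id and compute SUM(t.amount). SUM over an all-NULL group is NULL.
  2: ids {1, 3, 6} → SUM(t.amount)=508
  3: ids {5, 7} → SUM(t.amount)=395
  4: ids {2, 4, 8} → SUM(t.amount)=-154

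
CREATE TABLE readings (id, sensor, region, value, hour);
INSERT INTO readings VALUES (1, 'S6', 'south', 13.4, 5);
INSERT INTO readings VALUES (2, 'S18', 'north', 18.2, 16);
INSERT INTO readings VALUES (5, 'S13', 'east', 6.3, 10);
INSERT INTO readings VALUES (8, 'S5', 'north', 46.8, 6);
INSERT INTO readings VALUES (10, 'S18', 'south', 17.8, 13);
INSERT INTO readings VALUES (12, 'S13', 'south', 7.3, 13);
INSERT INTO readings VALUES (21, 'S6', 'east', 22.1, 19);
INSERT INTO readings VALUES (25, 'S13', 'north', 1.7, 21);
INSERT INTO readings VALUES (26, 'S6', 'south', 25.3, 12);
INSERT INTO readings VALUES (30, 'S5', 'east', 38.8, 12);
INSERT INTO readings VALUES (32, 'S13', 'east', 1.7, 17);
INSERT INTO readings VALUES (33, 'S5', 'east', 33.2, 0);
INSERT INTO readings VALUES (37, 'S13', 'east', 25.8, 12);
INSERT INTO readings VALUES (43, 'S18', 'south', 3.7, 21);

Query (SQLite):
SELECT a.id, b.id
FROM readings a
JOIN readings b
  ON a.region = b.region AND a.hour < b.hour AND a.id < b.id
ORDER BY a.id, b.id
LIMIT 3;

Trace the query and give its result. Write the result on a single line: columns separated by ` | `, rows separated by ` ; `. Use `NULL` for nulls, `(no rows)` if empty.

Pairs (a,b) with same region, a.hour < b.hour, a.id < b.id.
region groups: east:{5,21,30,32,33,37} north:{2,8,25} south:{1,10,12,26,43}
Ordered by (a.id, b.id); first 3.

1 | 10 ; 1 | 12 ; 1 | 26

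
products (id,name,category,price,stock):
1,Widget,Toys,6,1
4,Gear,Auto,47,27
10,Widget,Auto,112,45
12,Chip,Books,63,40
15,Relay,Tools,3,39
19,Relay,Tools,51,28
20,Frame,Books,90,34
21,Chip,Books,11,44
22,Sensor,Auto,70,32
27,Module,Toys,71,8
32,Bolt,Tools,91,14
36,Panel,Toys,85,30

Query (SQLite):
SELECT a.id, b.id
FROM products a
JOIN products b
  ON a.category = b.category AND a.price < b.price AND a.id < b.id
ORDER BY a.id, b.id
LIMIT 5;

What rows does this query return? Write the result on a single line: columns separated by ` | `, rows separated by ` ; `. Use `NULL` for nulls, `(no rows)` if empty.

Pairs (a,b) with same category, a.price < b.price, a.id < b.id.
category groups: Auto:{4,10,22} Books:{12,20,21} Tools:{15,19,32} Toys:{1,27,36}
Ordered by (a.id, b.id); first 5.

1 | 27 ; 1 | 36 ; 4 | 10 ; 4 | 22 ; 12 | 20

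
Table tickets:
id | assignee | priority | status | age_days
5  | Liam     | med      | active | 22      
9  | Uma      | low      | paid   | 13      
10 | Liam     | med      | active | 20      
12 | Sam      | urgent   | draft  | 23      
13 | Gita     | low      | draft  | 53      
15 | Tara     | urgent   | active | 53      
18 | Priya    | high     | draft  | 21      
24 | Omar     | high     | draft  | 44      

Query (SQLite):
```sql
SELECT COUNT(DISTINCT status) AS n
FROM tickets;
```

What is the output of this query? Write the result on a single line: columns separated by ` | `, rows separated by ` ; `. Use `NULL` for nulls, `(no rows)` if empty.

Count distinct non-NULL status values.

3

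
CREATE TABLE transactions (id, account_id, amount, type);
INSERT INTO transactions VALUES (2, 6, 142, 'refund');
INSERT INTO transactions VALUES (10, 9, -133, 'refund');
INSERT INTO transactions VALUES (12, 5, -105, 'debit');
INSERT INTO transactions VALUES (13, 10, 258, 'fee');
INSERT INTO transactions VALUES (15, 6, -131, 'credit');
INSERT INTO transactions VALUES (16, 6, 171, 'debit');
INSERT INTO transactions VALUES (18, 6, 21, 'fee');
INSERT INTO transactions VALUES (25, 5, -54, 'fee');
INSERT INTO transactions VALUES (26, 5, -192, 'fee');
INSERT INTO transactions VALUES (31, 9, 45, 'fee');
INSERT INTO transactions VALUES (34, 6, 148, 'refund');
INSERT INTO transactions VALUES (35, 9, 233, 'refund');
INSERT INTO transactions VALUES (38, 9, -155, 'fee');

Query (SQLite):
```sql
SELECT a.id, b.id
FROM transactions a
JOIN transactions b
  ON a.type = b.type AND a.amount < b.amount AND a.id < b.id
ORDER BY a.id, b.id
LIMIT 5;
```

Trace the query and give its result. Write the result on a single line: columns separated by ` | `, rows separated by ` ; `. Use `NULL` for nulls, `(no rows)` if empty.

2 | 34 ; 2 | 35 ; 10 | 34 ; 10 | 35 ; 12 | 16

Pairs (a,b) with same type, a.amount < b.amount, a.id < b.id.
type groups: credit:{15} debit:{12,16} fee:{13,18,25,26,31,38} refund:{2,10,34,35}
Ordered by (a.id, b.id); first 5.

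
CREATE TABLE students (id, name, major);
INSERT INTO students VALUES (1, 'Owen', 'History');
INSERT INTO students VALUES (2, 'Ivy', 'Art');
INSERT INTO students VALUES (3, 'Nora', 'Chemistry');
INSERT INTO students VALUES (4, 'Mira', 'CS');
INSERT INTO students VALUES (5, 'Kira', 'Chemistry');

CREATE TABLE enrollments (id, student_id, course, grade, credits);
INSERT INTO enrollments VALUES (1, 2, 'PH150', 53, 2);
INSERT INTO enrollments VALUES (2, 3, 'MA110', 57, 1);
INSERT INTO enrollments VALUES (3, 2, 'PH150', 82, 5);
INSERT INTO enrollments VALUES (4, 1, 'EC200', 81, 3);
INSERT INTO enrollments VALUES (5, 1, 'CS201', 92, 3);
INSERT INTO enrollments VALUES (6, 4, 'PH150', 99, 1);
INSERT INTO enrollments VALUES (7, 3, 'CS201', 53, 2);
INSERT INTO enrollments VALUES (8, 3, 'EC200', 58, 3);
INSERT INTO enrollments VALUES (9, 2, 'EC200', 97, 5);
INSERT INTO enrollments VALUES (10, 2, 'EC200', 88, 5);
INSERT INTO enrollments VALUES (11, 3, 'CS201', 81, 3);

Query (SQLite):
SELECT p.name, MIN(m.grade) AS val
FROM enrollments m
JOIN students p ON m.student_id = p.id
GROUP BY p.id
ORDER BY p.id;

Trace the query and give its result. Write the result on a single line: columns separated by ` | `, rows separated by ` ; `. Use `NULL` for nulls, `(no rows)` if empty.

Owen | 81 ; Ivy | 53 ; Nora | 53 ; Mira | 99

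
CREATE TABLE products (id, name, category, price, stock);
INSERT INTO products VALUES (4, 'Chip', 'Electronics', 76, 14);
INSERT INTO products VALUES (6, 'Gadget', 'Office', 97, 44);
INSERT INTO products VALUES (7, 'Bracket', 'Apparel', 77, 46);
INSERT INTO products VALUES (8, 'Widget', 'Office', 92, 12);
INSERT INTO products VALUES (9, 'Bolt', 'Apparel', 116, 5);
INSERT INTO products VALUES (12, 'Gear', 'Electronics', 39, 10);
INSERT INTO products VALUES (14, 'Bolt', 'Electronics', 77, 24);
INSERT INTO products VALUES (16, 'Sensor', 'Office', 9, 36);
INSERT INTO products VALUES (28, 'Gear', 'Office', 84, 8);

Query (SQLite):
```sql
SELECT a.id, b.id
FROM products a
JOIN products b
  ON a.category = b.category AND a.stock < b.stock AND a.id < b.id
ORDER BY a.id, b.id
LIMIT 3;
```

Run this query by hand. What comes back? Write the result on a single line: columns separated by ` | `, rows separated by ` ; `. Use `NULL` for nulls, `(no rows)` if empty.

4 | 14 ; 8 | 16 ; 12 | 14

Pairs (a,b) with same category, a.stock < b.stock, a.id < b.id.
category groups: Apparel:{7,9} Electronics:{4,12,14} Office:{6,8,16,28}
Ordered by (a.id, b.id); first 3.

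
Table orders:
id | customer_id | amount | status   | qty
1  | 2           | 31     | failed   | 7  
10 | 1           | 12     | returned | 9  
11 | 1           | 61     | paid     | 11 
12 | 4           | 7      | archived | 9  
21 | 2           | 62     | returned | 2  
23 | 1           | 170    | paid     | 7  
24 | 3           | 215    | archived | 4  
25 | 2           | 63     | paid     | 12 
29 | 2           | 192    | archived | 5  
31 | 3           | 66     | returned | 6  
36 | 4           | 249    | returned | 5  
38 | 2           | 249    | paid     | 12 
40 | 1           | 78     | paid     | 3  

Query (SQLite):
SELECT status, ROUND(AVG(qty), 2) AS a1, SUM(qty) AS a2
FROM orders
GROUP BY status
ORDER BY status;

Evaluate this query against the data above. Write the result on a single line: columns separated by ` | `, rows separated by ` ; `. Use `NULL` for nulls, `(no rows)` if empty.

archived | 6 | 18 ; failed | 7 | 7 ; paid | 9 | 45 ; returned | 5.5 | 22

Group orders by status.
Per group compute: ROUND(AVG(qty), 2), SUM(qty).
  archived: ids {12, 24, 29} → ROUND(AVG(qty), 2)=6, SUM(qty)=18
  failed: ids {1} → ROUND(AVG(qty), 2)=7, SUM(qty)=7
  paid: ids {11, 23, 25, 38, 40} → ROUND(AVG(qty), 2)=9, SUM(qty)=45
  returned: ids {10, 21, 31, 36} → ROUND(AVG(qty), 2)=5.5, SUM(qty)=22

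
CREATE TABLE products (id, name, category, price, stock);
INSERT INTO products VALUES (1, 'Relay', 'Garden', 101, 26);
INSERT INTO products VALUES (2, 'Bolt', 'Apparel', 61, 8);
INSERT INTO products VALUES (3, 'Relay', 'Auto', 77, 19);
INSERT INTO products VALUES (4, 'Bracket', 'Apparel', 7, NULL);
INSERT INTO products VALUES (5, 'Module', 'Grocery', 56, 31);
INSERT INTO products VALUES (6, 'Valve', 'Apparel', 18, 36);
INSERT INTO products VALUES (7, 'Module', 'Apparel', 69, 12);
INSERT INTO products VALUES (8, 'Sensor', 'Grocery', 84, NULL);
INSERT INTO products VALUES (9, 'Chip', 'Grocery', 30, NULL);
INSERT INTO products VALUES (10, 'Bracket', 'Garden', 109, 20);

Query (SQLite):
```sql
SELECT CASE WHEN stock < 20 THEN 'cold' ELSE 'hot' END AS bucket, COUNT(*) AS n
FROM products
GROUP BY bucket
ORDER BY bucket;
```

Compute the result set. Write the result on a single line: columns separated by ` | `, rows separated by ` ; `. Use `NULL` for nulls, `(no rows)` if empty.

cold | 3 ; hot | 7

Bucket rows by stock < 20 → 'cold' else 'hot'; count each bucket.
NULL < 20 is unknown, so NULL stock falls into ELSE → 'hot'.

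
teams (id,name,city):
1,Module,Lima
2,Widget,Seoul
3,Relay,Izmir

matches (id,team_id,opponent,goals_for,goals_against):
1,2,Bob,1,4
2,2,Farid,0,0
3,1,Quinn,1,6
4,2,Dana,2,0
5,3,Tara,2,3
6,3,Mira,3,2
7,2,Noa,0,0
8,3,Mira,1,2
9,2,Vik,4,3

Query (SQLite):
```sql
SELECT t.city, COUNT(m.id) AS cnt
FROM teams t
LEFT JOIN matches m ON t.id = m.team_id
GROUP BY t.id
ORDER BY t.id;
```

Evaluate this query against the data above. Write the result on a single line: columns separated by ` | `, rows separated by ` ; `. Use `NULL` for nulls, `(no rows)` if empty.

LEFT JOIN keeps every teams row; unmatched ones get NULL for matches columns.
Group by teams.id and compute COUNT(m.id). COUNT(col) of an all-NULL group is 0.
  1: ids {3} → COUNT(m.id)=1
  2: ids {1, 2, 4, 7, 9} → COUNT(m.id)=5
  3: ids {5, 6, 8} → COUNT(m.id)=3

Lima | 1 ; Seoul | 5 ; Izmir | 3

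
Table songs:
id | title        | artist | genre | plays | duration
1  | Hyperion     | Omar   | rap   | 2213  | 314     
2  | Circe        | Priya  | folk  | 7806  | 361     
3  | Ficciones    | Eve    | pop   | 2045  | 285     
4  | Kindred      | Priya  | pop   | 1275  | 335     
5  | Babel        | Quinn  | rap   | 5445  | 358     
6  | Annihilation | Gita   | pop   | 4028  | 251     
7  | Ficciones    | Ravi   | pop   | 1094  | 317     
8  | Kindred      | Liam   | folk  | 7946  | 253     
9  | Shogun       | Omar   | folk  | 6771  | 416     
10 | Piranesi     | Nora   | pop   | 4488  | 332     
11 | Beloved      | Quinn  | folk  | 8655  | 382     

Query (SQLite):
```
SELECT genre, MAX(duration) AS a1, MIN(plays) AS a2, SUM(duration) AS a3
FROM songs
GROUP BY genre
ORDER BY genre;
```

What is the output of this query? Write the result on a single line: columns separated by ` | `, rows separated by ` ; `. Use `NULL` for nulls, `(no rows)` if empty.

Group songs by genre.
Per group compute: MAX(duration), MIN(plays), SUM(duration).
  folk: ids {2, 8, 9, 11} → MAX(duration)=416, MIN(plays)=6771, SUM(duration)=1412
  pop: ids {3, 4, 6, 7, 10} → MAX(duration)=335, MIN(plays)=1094, SUM(duration)=1520
  rap: ids {1, 5} → MAX(duration)=358, MIN(plays)=2213, SUM(duration)=672

folk | 416 | 6771 | 1412 ; pop | 335 | 1094 | 1520 ; rap | 358 | 2213 | 672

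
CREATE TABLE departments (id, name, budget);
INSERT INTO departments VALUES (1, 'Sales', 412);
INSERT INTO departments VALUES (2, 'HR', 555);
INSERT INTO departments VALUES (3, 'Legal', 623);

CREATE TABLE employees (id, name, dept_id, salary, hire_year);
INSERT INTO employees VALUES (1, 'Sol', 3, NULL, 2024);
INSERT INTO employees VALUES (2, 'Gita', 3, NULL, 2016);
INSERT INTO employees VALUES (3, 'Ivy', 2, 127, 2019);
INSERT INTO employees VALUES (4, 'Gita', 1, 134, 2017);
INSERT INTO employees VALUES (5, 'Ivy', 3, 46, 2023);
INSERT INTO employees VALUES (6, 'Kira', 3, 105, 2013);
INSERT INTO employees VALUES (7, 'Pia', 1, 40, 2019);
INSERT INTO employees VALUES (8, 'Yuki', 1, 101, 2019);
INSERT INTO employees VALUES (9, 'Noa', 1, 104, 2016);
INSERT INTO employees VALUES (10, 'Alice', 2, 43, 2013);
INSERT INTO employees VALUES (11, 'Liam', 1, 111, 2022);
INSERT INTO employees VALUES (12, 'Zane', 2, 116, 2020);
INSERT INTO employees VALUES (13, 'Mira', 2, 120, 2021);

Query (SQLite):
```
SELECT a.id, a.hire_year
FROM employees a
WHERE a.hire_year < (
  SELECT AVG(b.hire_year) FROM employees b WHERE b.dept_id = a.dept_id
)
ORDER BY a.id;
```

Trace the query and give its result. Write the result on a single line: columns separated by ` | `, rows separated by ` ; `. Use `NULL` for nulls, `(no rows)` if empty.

For each employees row a, compute AVG(hire_year) over rows sharing a.dept_id.
Keep row a if a.hire_year < that per-group AVG.
  dept_id=1: AVG(hire_year) = 2018.6
  dept_id=2: AVG(hire_year) = 2018.25
  dept_id=3: AVG(hire_year) = 2019.0

2 | 2016 ; 4 | 2017 ; 6 | 2013 ; 9 | 2016 ; 10 | 2013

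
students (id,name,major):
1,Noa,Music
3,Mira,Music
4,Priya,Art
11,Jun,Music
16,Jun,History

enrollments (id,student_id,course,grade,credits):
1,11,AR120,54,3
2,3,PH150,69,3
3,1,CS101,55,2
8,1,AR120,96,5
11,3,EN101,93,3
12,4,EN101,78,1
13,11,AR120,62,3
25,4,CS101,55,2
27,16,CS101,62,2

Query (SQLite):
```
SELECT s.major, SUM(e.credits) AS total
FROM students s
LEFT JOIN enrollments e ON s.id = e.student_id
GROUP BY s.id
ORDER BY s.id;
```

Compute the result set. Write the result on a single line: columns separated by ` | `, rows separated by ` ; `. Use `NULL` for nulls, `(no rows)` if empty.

Music | 7 ; Music | 6 ; Art | 3 ; Music | 6 ; History | 2

LEFT JOIN keeps every students row; unmatched ones get NULL for enrollments columns.
Group by students.id and compute SUM(e.credits). SUM over an all-NULL group is NULL.
  1: ids {3, 8} → SUM(e.credits)=7
  3: ids {2, 11} → SUM(e.credits)=6
  4: ids {12, 25} → SUM(e.credits)=3
  11: ids {1, 13} → SUM(e.credits)=6
  16: ids {27} → SUM(e.credits)=2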